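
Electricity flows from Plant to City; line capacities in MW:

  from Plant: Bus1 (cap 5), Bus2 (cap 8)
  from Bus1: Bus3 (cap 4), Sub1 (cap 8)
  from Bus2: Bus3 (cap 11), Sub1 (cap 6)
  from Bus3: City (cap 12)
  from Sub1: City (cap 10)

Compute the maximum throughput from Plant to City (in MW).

13

Augment Plant→Bus1→Bus3→City: bottleneck 4, flow now 4.
Augment Plant→Bus1→Sub1→City: bottleneck 1, flow now 5.
Augment Plant→Bus2→Bus3→City: bottleneck 8, flow now 13.
No augmenting path remains; maximum flow = 13.
In the residual graph, reachable from Plant: {Plant}.
Min-cut edges: Plant→Bus1 (5), Plant→Bus2 (8); capacity 5 + 8 = 13.
This cut is saturated, so no flow can exceed 13.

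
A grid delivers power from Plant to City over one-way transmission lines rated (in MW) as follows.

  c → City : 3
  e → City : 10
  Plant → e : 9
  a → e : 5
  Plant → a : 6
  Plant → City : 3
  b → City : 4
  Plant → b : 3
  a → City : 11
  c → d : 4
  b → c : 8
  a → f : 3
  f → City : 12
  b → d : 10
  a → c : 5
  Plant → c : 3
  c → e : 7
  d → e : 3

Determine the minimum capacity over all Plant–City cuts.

24

Augment Plant→City: bottleneck 3, flow now 3.
Augment Plant→a→City: bottleneck 6, flow now 9.
Augment Plant→b→City: bottleneck 3, flow now 12.
Augment Plant→c→City: bottleneck 3, flow now 15.
Augment Plant→e→City: bottleneck 9, flow now 24.
No augmenting path remains; maximum flow = 24.
By max-flow min-cut, the minimum cut capacity equals the max flow.
In the residual graph, reachable from Plant: {Plant}.
Min-cut edges: Plant→a (6), Plant→b (3), Plant→c (3), Plant→e (9), Plant→City (3); capacity 6 + 3 + 3 + 9 + 3 = 24.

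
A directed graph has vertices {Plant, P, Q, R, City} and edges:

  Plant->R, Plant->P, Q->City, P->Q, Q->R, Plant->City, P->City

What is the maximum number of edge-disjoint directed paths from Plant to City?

2

Assign every edge capacity 1; by Menger, the answer equals the max flow.
Path Plant→City (+1); total 1.
Path Plant→P→City (+1); total 2.
No residual Plant→City path; max flow = 2.
Certifying cut of size 2: {Plant→City, Plant→P}.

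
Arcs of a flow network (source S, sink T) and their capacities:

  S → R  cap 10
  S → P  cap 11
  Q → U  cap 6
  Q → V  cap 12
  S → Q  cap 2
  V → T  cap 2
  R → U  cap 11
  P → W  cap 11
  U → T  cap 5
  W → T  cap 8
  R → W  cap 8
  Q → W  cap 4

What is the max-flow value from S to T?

15

Augment S→P→W→T: bottleneck 8, flow now 8.
Augment S→Q→U→T: bottleneck 2, flow now 10.
Augment S→R→U→T: bottleneck 3, flow now 13.
Augment S→R→U→Q→V→T: bottleneck 2, flow now 15. (uses reverse residual edge)
No augmenting path remains; maximum flow = 15.
In the residual graph, reachable from S: {S, P, R, U, W}.
Min-cut edges: S→Q (2), U→T (5), W→T (8); capacity 2 + 5 + 8 = 15.
This cut is saturated, so no flow can exceed 15.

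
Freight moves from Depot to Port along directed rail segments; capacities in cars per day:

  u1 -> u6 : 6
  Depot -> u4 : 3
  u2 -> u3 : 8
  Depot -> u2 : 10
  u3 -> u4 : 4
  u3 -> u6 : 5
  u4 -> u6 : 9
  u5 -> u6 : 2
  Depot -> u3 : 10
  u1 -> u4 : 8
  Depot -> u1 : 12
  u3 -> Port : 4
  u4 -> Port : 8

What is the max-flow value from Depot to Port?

Augment Depot→u3→Port: bottleneck 4, flow now 4.
Augment Depot→u4→Port: bottleneck 3, flow now 7.
Augment Depot→u1→u4→Port: bottleneck 5, flow now 12.
No augmenting path remains; maximum flow = 12.
In the residual graph, reachable from Depot: {Depot, u1, u2, u3, u4, u6}.
Min-cut edges: u3→Port (4), u4→Port (8); capacity 4 + 8 = 12.
This cut is saturated, so no flow can exceed 12.

12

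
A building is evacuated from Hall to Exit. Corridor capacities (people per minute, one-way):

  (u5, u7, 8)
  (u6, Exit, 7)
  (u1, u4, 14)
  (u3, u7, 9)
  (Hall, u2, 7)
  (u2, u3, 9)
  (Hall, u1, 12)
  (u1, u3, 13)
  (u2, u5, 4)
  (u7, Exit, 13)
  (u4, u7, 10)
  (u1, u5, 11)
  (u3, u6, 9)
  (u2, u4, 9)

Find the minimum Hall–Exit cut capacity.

Augment Hall→u1→u3→u6→Exit: bottleneck 7, flow now 7.
Augment Hall→u1→u3→u7→Exit: bottleneck 5, flow now 12.
Augment Hall→u2→u3→u7→Exit: bottleneck 4, flow now 16.
Augment Hall→u2→u4→u7→Exit: bottleneck 3, flow now 19.
No augmenting path remains; maximum flow = 19.
By max-flow min-cut, the minimum cut capacity equals the max flow.
In the residual graph, reachable from Hall: {Hall}.
Min-cut edges: Hall→u1 (12), Hall→u2 (7); capacity 12 + 7 = 19.

19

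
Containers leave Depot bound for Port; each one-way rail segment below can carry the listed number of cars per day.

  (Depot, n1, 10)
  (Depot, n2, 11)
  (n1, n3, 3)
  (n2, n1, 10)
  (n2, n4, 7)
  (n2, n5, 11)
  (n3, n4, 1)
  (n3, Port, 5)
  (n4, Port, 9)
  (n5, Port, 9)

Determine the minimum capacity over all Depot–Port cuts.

Augment Depot→n1→n3→Port: bottleneck 3, flow now 3.
Augment Depot→n2→n4→Port: bottleneck 7, flow now 10.
Augment Depot→n2→n5→Port: bottleneck 4, flow now 14.
No augmenting path remains; maximum flow = 14.
By max-flow min-cut, the minimum cut capacity equals the max flow.
In the residual graph, reachable from Depot: {Depot, n1}.
Min-cut edges: Depot→n2 (11), n1→n3 (3); capacity 11 + 3 = 14.

14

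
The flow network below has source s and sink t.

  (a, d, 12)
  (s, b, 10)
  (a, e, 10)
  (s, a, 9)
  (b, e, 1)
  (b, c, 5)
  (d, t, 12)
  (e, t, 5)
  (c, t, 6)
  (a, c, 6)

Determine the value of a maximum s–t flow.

15

Augment s→a→c→t: bottleneck 6, flow now 6.
Augment s→a→d→t: bottleneck 3, flow now 9.
Augment s→b→e→t: bottleneck 1, flow now 10.
Augment s→b→c→a→d→t: bottleneck 5, flow now 15. (uses reverse residual edge)
No augmenting path remains; maximum flow = 15.
In the residual graph, reachable from s: {s, b}.
Min-cut edges: s→a (9), b→c (5), b→e (1); capacity 9 + 5 + 1 = 15.
This cut is saturated, so no flow can exceed 15.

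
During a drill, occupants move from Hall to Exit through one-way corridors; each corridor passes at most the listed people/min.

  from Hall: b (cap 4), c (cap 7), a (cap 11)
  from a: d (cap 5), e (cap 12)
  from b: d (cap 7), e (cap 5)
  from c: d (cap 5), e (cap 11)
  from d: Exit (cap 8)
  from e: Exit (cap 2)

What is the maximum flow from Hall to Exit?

Augment Hall→a→d→Exit: bottleneck 5, flow now 5.
Augment Hall→a→e→Exit: bottleneck 2, flow now 7.
Augment Hall→b→d→Exit: bottleneck 3, flow now 10.
No augmenting path remains; maximum flow = 10.
In the residual graph, reachable from Hall: {Hall, a, b, c, d, e}.
Min-cut edges: d→Exit (8), e→Exit (2); capacity 8 + 2 = 10.
This cut is saturated, so no flow can exceed 10.

10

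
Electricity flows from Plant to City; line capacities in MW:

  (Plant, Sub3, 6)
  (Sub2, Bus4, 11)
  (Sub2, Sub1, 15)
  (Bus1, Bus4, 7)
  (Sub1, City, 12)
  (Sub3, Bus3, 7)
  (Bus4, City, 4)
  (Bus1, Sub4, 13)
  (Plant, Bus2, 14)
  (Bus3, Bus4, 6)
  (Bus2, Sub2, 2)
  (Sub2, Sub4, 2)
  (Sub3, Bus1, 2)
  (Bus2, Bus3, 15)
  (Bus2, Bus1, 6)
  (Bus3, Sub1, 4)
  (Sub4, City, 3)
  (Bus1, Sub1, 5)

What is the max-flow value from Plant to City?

Augment Plant→Sub3→Bus3→Bus4→City: bottleneck 4, flow now 4.
Augment Plant→Sub3→Bus3→Sub1→City: bottleneck 2, flow now 6.
Augment Plant→Bus2→Bus3→Sub1→City: bottleneck 2, flow now 8.
Augment Plant→Bus2→Sub2→Sub4→City: bottleneck 2, flow now 10.
Augment Plant→Bus2→Bus1→Sub4→City: bottleneck 1, flow now 11.
Augment Plant→Bus2→Bus1→Sub1→City: bottleneck 5, flow now 16.
Augment Plant→Bus2→Bus3→Sub3→Bus1→Sub4→Sub2→Sub1→City: bottleneck 2, flow now 18. (uses reverse residual edge)
No augmenting path remains; maximum flow = 18.
In the residual graph, reachable from Plant: {Plant, Sub3, Bus2, Bus3, Bus4}.
Min-cut edges: Sub3→Bus1 (2), Bus2→Sub2 (2), Bus2→Bus1 (6), Bus3→Sub1 (4), Bus4→City (4); capacity 2 + 2 + 6 + 4 + 4 = 18.
This cut is saturated, so no flow can exceed 18.

18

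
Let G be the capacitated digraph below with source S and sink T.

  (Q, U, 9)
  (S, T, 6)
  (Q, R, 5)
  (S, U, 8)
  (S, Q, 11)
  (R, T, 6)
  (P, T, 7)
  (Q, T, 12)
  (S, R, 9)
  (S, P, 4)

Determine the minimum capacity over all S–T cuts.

27

Augment S→T: bottleneck 6, flow now 6.
Augment S→P→T: bottleneck 4, flow now 10.
Augment S→Q→T: bottleneck 11, flow now 21.
Augment S→R→T: bottleneck 6, flow now 27.
No augmenting path remains; maximum flow = 27.
By max-flow min-cut, the minimum cut capacity equals the max flow.
In the residual graph, reachable from S: {S, R, U}.
Min-cut edges: S→P (4), S→Q (11), S→T (6), R→T (6); capacity 4 + 11 + 6 + 6 = 27.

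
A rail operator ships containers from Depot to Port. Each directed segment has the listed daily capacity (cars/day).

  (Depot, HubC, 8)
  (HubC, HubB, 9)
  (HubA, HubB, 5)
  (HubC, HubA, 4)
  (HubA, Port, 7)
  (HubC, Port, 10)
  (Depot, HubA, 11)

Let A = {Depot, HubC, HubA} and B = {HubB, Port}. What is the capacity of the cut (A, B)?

Edges leaving {Depot, HubC, HubA}: HubC→HubB (9), HubC→Port (10), HubA→HubB (5), HubA→Port (7).
Cut capacity = 9 + 10 + 5 + 7 = 31.

31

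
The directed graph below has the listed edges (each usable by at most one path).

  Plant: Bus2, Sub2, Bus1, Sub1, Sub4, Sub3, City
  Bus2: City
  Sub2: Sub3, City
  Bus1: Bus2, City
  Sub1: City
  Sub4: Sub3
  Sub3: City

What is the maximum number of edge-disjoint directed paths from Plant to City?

6

Assign every edge capacity 1; by Menger, the answer equals the max flow.
Path Plant→City (+1); total 1.
Path Plant→Bus2→City (+1); total 2.
Path Plant→Sub2→City (+1); total 3.
Path Plant→Bus1→City (+1); total 4.
Path Plant→Sub1→City (+1); total 5.
Path Plant→Sub3→City (+1); total 6.
No residual Plant→City path; max flow = 6.
Certifying cut of size 6: {Plant→Bus1, Plant→Bus2, Plant→City, Plant→Sub1, Plant→Sub2, Sub3→City}.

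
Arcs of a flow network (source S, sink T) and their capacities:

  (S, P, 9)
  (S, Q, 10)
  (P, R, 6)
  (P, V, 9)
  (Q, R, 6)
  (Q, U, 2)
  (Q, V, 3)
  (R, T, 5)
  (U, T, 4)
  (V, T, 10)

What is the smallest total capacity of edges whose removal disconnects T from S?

Augment S→P→R→T: bottleneck 5, flow now 5.
Augment S→P→V→T: bottleneck 4, flow now 9.
Augment S→Q→U→T: bottleneck 2, flow now 11.
Augment S→Q→V→T: bottleneck 3, flow now 14.
Augment S→Q→R→P→V→T: bottleneck 3, flow now 17. (uses reverse residual edge)
No augmenting path remains; maximum flow = 17.
By max-flow min-cut, the minimum cut capacity equals the max flow.
In the residual graph, reachable from S: {S, P, Q, R, V}.
Min-cut edges: Q→U (2), R→T (5), V→T (10); capacity 2 + 5 + 10 = 17.

17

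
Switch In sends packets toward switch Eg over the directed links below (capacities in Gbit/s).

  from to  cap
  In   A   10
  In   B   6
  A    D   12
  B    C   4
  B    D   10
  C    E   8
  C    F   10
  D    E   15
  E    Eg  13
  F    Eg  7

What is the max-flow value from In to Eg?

16

Augment In→A→D→E→Eg: bottleneck 10, flow now 10.
Augment In→B→C→E→Eg: bottleneck 3, flow now 13.
Augment In→B→C→F→Eg: bottleneck 1, flow now 14.
Augment In→B→D→E→C→F→Eg: bottleneck 2, flow now 16. (uses reverse residual edge)
No augmenting path remains; maximum flow = 16.
In the residual graph, reachable from In: {In}.
Min-cut edges: In→A (10), In→B (6); capacity 10 + 6 = 16.
This cut is saturated, so no flow can exceed 16.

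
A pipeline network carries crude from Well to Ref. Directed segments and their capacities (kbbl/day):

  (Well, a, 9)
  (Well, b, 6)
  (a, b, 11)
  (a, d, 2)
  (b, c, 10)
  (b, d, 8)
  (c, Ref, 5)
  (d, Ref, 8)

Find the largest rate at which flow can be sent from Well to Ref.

13

Augment Well→a→d→Ref: bottleneck 2, flow now 2.
Augment Well→b→c→Ref: bottleneck 5, flow now 7.
Augment Well→b→d→Ref: bottleneck 1, flow now 8.
Augment Well→a→b→d→Ref: bottleneck 5, flow now 13.
No augmenting path remains; maximum flow = 13.
In the residual graph, reachable from Well: {Well, a, b, c, d}.
Min-cut edges: c→Ref (5), d→Ref (8); capacity 5 + 8 = 13.
This cut is saturated, so no flow can exceed 13.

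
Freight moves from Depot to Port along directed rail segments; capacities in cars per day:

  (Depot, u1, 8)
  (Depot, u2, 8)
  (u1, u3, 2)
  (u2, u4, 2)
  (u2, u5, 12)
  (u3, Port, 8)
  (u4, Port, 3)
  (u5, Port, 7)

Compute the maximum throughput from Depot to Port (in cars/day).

Augment Depot→u1→u3→Port: bottleneck 2, flow now 2.
Augment Depot→u2→u4→Port: bottleneck 2, flow now 4.
Augment Depot→u2→u5→Port: bottleneck 6, flow now 10.
No augmenting path remains; maximum flow = 10.
In the residual graph, reachable from Depot: {Depot, u1}.
Min-cut edges: Depot→u2 (8), u1→u3 (2); capacity 8 + 2 = 10.
This cut is saturated, so no flow can exceed 10.

10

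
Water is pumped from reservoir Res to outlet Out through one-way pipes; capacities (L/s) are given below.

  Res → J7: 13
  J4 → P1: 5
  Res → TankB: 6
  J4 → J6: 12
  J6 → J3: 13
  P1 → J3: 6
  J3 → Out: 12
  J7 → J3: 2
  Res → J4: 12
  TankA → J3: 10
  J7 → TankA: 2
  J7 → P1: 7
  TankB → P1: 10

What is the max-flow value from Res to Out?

Augment Res→J7→J3→Out: bottleneck 2, flow now 2.
Augment Res→J7→P1→J3→Out: bottleneck 6, flow now 8.
Augment Res→J7→TankA→J3→Out: bottleneck 2, flow now 10.
Augment Res→J4→J6→J3→Out: bottleneck 2, flow now 12.
No augmenting path remains; maximum flow = 12.
In the residual graph, reachable from Res: {Res, J7, J4, TankB, J6, P1, TankA, J3}.
Min-cut edges: J3→Out (12); capacity 12 = 12.
This cut is saturated, so no flow can exceed 12.

12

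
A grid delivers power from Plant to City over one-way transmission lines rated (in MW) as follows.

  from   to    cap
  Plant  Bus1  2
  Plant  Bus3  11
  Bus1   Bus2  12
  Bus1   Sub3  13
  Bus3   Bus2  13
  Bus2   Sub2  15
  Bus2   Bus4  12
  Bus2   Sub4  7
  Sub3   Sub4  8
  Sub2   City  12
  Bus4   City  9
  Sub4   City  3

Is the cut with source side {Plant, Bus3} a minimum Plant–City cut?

No — its capacity is 15, but the minimum cut has capacity 13.

Given cut capacity: 2 + 13 = 15.
Augment Plant→Bus1→Bus2→Sub2→City: bottleneck 2, flow now 2.
Augment Plant→Bus3→Bus2→Sub2→City: bottleneck 10, flow now 12.
Augment Plant→Bus3→Bus2→Bus4→City: bottleneck 1, flow now 13.
No augmenting path remains; maximum flow = 13.
In the residual graph, reachable from Plant: {Plant}.
Min-cut edges: Plant→Bus1 (2), Plant→Bus3 (11); capacity 2 + 11 = 13.
Cut capacity 15 exceeds the max flow 13, so it is not minimum.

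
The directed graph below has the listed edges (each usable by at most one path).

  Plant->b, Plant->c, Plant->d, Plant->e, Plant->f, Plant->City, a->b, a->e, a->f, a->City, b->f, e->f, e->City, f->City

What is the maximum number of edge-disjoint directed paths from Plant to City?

Assign every edge capacity 1; by Menger, the answer equals the max flow.
Path Plant→City (+1); total 1.
Path Plant→e→City (+1); total 2.
Path Plant→f→City (+1); total 3.
No residual Plant→City path; max flow = 3.
Certifying cut of size 3: {Plant→City, Plant→e, f→City}.

3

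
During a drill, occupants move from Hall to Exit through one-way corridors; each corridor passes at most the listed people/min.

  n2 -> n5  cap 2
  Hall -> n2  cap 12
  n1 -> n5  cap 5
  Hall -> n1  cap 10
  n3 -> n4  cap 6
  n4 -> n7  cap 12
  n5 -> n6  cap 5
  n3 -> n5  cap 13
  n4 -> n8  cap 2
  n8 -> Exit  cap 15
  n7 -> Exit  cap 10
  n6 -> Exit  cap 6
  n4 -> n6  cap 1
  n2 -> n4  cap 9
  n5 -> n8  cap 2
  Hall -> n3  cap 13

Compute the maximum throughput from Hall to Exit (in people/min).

Augment Hall→n1→n5→n6→Exit: bottleneck 5, flow now 5.
Augment Hall→n2→n4→n6→Exit: bottleneck 1, flow now 6.
Augment Hall→n2→n4→n7→Exit: bottleneck 8, flow now 14.
Augment Hall→n2→n5→n8→Exit: bottleneck 2, flow now 16.
Augment Hall→n3→n4→n7→Exit: bottleneck 2, flow now 18.
Augment Hall→n3→n4→n8→Exit: bottleneck 2, flow now 20.
No augmenting path remains; maximum flow = 20.
In the residual graph, reachable from Hall: {Hall, n1, n2, n3, n4, n5, n7}.
Min-cut edges: n4→n6 (1), n4→n8 (2), n5→n6 (5), n5→n8 (2), n7→Exit (10); capacity 1 + 2 + 5 + 2 + 10 = 20.
This cut is saturated, so no flow can exceed 20.

20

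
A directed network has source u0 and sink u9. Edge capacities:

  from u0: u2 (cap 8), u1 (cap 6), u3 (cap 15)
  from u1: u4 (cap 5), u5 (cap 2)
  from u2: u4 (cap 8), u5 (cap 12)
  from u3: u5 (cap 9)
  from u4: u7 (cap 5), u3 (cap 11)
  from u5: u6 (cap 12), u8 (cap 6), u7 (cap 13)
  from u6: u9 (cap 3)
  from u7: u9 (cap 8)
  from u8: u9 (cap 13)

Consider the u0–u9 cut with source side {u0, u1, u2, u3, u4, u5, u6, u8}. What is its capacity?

Edges leaving {u0, u1, u2, u3, u4, u5, u6, u8}: u4→u7 (5), u5→u7 (13), u6→u9 (3), u8→u9 (13).
Cut capacity = 5 + 13 + 3 + 13 = 34.

34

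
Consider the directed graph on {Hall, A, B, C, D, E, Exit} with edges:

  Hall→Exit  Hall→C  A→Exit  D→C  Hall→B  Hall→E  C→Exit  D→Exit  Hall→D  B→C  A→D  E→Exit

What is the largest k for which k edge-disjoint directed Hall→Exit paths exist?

Assign every edge capacity 1; by Menger, the answer equals the max flow.
Path Hall→Exit (+1); total 1.
Path Hall→C→Exit (+1); total 2.
Path Hall→D→Exit (+1); total 3.
Path Hall→E→Exit (+1); total 4.
No residual Hall→Exit path; max flow = 4.
Certifying cut of size 4: {C→Exit, Hall→D, Hall→E, Hall→Exit}.

4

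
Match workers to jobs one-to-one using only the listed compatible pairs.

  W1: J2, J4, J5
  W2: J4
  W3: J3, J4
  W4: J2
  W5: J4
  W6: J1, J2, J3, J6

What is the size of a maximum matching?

5

Unit-capacity flow: source→left, listed edges, right→sink; max matching = max flow.
Augmenting path W1→J2 (+1); matched 1.
Augmenting path W2→J4 (+1); matched 2.
Augmenting path W3→J3 (+1); matched 3.
Augmenting path W6→J1 (+1); matched 4.
Augmenting path W4→J2→W1→J5 (+1); matched 5.
No augmenting path remains; maximum matching = 5.
König certificate: {W1, W3, W4, W6, J4} is a vertex cover of size 5 (every listed pair touches it), so no matching can be larger.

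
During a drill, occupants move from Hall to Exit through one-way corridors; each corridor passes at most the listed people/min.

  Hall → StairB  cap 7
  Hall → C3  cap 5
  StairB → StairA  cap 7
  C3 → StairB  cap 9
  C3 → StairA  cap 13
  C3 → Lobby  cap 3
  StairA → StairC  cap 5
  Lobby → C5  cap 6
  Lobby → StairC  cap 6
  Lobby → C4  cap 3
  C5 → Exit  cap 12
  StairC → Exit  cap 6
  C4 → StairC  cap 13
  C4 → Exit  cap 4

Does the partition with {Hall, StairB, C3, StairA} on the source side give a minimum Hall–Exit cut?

Given cut capacity: 3 + 5 = 8.
Augment Hall→StairB→StairA→StairC→Exit: bottleneck 5, flow now 5.
Augment Hall→C3→Lobby→C5→Exit: bottleneck 3, flow now 8.
No augmenting path remains; maximum flow = 8.
Cut capacity 8 equals the max flow, so it is a minimum cut.

Yes — it is a minimum cut (capacity 8).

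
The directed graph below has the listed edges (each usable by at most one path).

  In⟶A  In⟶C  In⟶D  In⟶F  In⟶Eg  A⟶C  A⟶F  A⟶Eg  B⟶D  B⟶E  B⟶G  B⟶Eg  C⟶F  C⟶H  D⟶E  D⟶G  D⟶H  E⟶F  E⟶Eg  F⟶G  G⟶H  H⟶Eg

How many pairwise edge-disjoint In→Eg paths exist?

Assign every edge capacity 1; by Menger, the answer equals the max flow.
Path In→Eg (+1); total 1.
Path In→A→Eg (+1); total 2.
Path In→C→H→Eg (+1); total 3.
Path In→D→E→Eg (+1); total 4.
No residual In→Eg path; max flow = 4.
Certifying cut of size 4: {H→Eg, In→A, In→D, In→Eg}.

4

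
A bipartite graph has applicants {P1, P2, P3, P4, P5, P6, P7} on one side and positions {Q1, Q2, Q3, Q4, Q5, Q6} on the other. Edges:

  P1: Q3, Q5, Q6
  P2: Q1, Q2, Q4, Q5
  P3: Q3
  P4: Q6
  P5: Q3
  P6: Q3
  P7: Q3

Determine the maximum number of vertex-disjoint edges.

4

Unit-capacity flow: source→left, listed edges, right→sink; max matching = max flow.
Augmenting path P1→Q3 (+1); matched 1.
Augmenting path P2→Q1 (+1); matched 2.
Augmenting path P4→Q6 (+1); matched 3.
Augmenting path P3→Q3→P1→Q5 (+1); matched 4.
No augmenting path remains; maximum matching = 4.
König certificate: {P1, P2, P4, Q3} is a vertex cover of size 4 (every listed pair touches it), so no matching can be larger.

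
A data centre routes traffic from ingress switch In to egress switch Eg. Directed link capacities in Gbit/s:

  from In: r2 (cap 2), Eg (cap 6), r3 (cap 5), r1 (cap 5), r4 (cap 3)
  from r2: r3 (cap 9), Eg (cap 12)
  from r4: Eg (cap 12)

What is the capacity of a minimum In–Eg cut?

Augment In→Eg: bottleneck 6, flow now 6.
Augment In→r2→Eg: bottleneck 2, flow now 8.
Augment In→r4→Eg: bottleneck 3, flow now 11.
No augmenting path remains; maximum flow = 11.
By max-flow min-cut, the minimum cut capacity equals the max flow.
In the residual graph, reachable from In: {In, r1, r3}.
Min-cut edges: In→r2 (2), In→r4 (3), In→Eg (6); capacity 2 + 3 + 6 = 11.

11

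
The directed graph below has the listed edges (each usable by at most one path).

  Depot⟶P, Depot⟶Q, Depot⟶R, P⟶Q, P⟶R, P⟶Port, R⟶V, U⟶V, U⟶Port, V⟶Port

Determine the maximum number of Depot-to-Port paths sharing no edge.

2

Assign every edge capacity 1; by Menger, the answer equals the max flow.
Path Depot→P→Port (+1); total 1.
Path Depot→R→V→Port (+1); total 2.
No residual Depot→Port path; max flow = 2.
Certifying cut of size 2: {Depot→P, Depot→R}.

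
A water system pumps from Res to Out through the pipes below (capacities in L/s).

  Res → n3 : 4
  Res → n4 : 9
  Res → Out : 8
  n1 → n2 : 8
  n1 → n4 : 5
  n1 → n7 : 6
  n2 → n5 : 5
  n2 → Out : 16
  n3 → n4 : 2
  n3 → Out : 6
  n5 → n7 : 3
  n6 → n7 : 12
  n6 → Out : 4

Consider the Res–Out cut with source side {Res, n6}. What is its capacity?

Edges leaving {Res, n6}: Res→n3 (4), Res→n4 (9), Res→Out (8), n6→n7 (12), n6→Out (4).
Cut capacity = 4 + 9 + 8 + 12 + 4 = 37.

37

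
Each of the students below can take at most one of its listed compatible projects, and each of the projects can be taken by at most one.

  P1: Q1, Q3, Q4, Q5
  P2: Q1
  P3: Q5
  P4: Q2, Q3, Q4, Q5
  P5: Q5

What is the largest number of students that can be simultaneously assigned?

Unit-capacity flow: source→left, listed edges, right→sink; max matching = max flow.
Augmenting path P1→Q1 (+1); matched 1.
Augmenting path P3→Q5 (+1); matched 2.
Augmenting path P4→Q2 (+1); matched 3.
Augmenting path P2→Q1→P1→Q3 (+1); matched 4.
No augmenting path remains; maximum matching = 4.
König certificate: {P1, P2, P4, Q5} is a vertex cover of size 4 (every listed pair touches it), so no matching can be larger.

4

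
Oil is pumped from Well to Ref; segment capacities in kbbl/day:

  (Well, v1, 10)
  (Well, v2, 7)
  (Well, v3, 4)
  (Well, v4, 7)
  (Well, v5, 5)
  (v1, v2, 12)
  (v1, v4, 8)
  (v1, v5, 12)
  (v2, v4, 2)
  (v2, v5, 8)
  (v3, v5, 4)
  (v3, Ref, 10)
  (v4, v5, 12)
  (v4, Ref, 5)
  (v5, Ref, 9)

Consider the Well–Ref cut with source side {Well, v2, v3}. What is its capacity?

Edges leaving {Well, v2, v3}: Well→v1 (10), Well→v4 (7), Well→v5 (5), v2→v4 (2), v2→v5 (8), v3→v5 (4), v3→Ref (10).
Cut capacity = 10 + 7 + 5 + 2 + 8 + 4 + 10 = 46.

46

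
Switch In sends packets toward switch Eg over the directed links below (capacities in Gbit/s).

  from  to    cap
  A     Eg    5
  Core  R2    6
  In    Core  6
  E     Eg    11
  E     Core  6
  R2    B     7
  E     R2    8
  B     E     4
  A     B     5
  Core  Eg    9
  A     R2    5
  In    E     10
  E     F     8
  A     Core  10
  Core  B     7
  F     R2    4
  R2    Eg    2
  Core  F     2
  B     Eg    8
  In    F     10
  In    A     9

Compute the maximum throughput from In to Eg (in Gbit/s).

Augment In→A→Eg: bottleneck 5, flow now 5.
Augment In→E→Eg: bottleneck 10, flow now 15.
Augment In→Core→Eg: bottleneck 6, flow now 21.
Augment In→A→Core→Eg: bottleneck 3, flow now 24.
Augment In→A→R2→Eg: bottleneck 1, flow now 25.
Augment In→F→R2→Eg: bottleneck 1, flow now 26.
Augment In→F→R2→B→Eg: bottleneck 3, flow now 29.
No augmenting path remains; maximum flow = 29.
In the residual graph, reachable from In: {In, F}.
Min-cut edges: In→A (9), In→E (10), In→Core (6), F→R2 (4); capacity 9 + 10 + 6 + 4 = 29.
This cut is saturated, so no flow can exceed 29.

29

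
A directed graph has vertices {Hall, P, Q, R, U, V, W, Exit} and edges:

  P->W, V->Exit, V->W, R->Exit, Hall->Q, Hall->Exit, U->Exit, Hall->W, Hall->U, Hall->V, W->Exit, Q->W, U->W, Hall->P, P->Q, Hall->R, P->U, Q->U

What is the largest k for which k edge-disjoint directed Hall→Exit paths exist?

5

Assign every edge capacity 1; by Menger, the answer equals the max flow.
Path Hall→Exit (+1); total 1.
Path Hall→R→Exit (+1); total 2.
Path Hall→U→Exit (+1); total 3.
Path Hall→V→Exit (+1); total 4.
Path Hall→W→Exit (+1); total 5.
No residual Hall→Exit path; max flow = 5.
Certifying cut of size 5: {Hall→Exit, Hall→R, Hall→V, U→Exit, W→Exit}.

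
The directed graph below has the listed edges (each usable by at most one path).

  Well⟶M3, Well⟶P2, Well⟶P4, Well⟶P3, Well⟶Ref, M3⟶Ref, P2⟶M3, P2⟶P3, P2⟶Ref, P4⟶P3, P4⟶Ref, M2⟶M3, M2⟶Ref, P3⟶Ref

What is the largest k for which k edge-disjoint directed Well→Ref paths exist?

Assign every edge capacity 1; by Menger, the answer equals the max flow.
Path Well→Ref (+1); total 1.
Path Well→M3→Ref (+1); total 2.
Path Well→P2→Ref (+1); total 3.
Path Well→P4→Ref (+1); total 4.
Path Well→P3→Ref (+1); total 5.
No residual Well→Ref path; max flow = 5.
Certifying cut of size 5: {Well→M3, Well→P2, Well→P3, Well→P4, Well→Ref}.

5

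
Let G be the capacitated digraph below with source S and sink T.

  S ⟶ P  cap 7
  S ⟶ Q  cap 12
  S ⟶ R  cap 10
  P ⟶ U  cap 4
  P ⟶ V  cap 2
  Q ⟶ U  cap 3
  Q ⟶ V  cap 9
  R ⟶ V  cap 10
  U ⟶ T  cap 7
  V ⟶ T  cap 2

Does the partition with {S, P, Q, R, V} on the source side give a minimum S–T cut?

Yes — it is a minimum cut (capacity 9).

Given cut capacity: 4 + 3 + 2 = 9.
Augment S→P→U→T: bottleneck 4, flow now 4.
Augment S→P→V→T: bottleneck 2, flow now 6.
Augment S→Q→U→T: bottleneck 3, flow now 9.
No augmenting path remains; maximum flow = 9.
Cut capacity 9 equals the max flow, so it is a minimum cut.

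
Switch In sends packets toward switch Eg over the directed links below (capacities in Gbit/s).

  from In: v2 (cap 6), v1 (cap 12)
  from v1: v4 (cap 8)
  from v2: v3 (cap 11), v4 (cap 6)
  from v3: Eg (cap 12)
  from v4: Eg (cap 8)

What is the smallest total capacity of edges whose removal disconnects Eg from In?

14

Augment In→v1→v4→Eg: bottleneck 8, flow now 8.
Augment In→v2→v3→Eg: bottleneck 6, flow now 14.
No augmenting path remains; maximum flow = 14.
By max-flow min-cut, the minimum cut capacity equals the max flow.
In the residual graph, reachable from In: {In, v1}.
Min-cut edges: In→v2 (6), v1→v4 (8); capacity 6 + 8 = 14.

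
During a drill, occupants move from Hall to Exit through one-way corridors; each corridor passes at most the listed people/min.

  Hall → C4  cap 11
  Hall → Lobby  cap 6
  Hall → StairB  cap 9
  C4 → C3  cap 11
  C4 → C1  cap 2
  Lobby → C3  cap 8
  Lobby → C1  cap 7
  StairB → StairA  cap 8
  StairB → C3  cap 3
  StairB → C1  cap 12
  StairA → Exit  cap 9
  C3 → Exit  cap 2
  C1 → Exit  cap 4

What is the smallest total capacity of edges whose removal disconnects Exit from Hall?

14

Augment Hall→C4→C3→Exit: bottleneck 2, flow now 2.
Augment Hall→C4→C1→Exit: bottleneck 2, flow now 4.
Augment Hall→Lobby→C1→Exit: bottleneck 2, flow now 6.
Augment Hall→StairB→StairA→Exit: bottleneck 8, flow now 14.
No augmenting path remains; maximum flow = 14.
By max-flow min-cut, the minimum cut capacity equals the max flow.
In the residual graph, reachable from Hall: {Hall, C4, Lobby, StairB, C3, C1}.
Min-cut edges: StairB→StairA (8), C3→Exit (2), C1→Exit (4); capacity 8 + 2 + 4 = 14.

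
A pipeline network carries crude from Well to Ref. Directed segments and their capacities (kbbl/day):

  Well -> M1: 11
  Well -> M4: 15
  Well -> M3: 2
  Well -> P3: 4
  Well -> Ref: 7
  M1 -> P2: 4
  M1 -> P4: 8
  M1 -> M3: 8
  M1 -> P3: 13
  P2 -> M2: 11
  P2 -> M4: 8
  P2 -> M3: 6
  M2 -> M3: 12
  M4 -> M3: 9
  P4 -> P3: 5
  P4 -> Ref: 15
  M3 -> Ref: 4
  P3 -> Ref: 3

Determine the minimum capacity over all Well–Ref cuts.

Augment Well→Ref: bottleneck 7, flow now 7.
Augment Well→M3→Ref: bottleneck 2, flow now 9.
Augment Well→P3→Ref: bottleneck 3, flow now 12.
Augment Well→M1→P4→Ref: bottleneck 8, flow now 20.
Augment Well→M1→M3→Ref: bottleneck 2, flow now 22.
No augmenting path remains; maximum flow = 22.
By max-flow min-cut, the minimum cut capacity equals the max flow.
In the residual graph, reachable from Well: {Well, M1, P2, M2, M4, M3, P3}.
Min-cut edges: Well→Ref (7), M1→P4 (8), M3→Ref (4), P3→Ref (3); capacity 7 + 8 + 4 + 3 = 22.

22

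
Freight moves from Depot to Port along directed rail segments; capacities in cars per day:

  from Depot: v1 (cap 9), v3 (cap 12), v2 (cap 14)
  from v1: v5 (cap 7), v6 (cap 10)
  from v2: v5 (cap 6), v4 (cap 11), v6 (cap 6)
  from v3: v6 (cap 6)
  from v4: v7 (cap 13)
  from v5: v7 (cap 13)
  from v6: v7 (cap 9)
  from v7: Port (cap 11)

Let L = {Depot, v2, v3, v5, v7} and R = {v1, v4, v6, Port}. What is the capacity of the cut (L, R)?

Edges leaving {Depot, v2, v3, v5, v7}: Depot→v1 (9), v2→v4 (11), v2→v6 (6), v3→v6 (6), v7→Port (11).
Cut capacity = 9 + 11 + 6 + 6 + 11 = 43.

43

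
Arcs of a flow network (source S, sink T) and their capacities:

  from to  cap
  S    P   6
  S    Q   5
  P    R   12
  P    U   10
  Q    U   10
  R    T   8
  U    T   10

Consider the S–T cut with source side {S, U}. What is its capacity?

21

Edges leaving {S, U}: S→P (6), S→Q (5), U→T (10).
Cut capacity = 6 + 5 + 10 = 21.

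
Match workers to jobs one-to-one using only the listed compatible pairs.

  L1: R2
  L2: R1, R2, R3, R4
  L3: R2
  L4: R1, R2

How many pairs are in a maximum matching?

Unit-capacity flow: source→left, listed edges, right→sink; max matching = max flow.
Augmenting path L1→R2 (+1); matched 1.
Augmenting path L2→R1 (+1); matched 2.
Augmenting path L4→R1→L2→R3 (+1); matched 3.
No augmenting path remains; maximum matching = 3.
König certificate: {L2, L4, R2} is a vertex cover of size 3 (every listed pair touches it), so no matching can be larger.

3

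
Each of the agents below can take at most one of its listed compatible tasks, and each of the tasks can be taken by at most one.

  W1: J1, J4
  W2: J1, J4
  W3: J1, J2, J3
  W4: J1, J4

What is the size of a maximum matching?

Unit-capacity flow: source→left, listed edges, right→sink; max matching = max flow.
Augmenting path W1→J1 (+1); matched 1.
Augmenting path W2→J4 (+1); matched 2.
Augmenting path W3→J2 (+1); matched 3.
No augmenting path remains; maximum matching = 3.
König certificate: {W3, J1, J4} is a vertex cover of size 3 (every listed pair touches it), so no matching can be larger.

3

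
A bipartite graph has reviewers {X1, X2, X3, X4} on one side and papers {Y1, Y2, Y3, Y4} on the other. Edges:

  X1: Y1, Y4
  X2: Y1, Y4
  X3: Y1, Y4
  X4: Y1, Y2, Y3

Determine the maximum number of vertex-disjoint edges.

Unit-capacity flow: source→left, listed edges, right→sink; max matching = max flow.
Augmenting path X1→Y1 (+1); matched 1.
Augmenting path X2→Y4 (+1); matched 2.
Augmenting path X4→Y2 (+1); matched 3.
No augmenting path remains; maximum matching = 3.
König certificate: {X4, Y1, Y4} is a vertex cover of size 3 (every listed pair touches it), so no matching can be larger.

3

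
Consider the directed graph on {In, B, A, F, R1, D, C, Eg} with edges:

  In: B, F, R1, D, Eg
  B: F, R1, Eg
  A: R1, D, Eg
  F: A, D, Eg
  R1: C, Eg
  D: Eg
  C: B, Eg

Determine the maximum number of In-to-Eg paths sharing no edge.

5

Assign every edge capacity 1; by Menger, the answer equals the max flow.
Path In→Eg (+1); total 1.
Path In→B→Eg (+1); total 2.
Path In→F→Eg (+1); total 3.
Path In→R1→Eg (+1); total 4.
Path In→D→Eg (+1); total 5.
No residual In→Eg path; max flow = 5.
Certifying cut of size 5: {In→B, In→D, In→Eg, In→F, In→R1}.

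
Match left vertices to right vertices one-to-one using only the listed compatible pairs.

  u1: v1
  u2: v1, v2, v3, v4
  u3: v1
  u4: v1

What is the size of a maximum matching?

2

Unit-capacity flow: source→left, listed edges, right→sink; max matching = max flow.
Augmenting path u1→v1 (+1); matched 1.
Augmenting path u2→v2 (+1); matched 2.
No augmenting path remains; maximum matching = 2.
König certificate: {u2, v1} is a vertex cover of size 2 (every listed pair touches it), so no matching can be larger.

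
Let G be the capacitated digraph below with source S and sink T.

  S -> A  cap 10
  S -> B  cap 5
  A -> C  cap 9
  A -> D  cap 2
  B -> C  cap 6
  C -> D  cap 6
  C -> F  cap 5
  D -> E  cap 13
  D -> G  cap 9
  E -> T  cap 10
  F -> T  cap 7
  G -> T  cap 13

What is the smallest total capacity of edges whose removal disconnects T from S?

Augment S→A→C→F→T: bottleneck 5, flow now 5.
Augment S→A→D→E→T: bottleneck 2, flow now 7.
Augment S→A→C→D→E→T: bottleneck 3, flow now 10.
Augment S→B→C→D→E→T: bottleneck 3, flow now 13.
No augmenting path remains; maximum flow = 13.
By max-flow min-cut, the minimum cut capacity equals the max flow.
In the residual graph, reachable from S: {S, A, B, C}.
Min-cut edges: A→D (2), C→D (6), C→F (5); capacity 2 + 6 + 5 = 13.

13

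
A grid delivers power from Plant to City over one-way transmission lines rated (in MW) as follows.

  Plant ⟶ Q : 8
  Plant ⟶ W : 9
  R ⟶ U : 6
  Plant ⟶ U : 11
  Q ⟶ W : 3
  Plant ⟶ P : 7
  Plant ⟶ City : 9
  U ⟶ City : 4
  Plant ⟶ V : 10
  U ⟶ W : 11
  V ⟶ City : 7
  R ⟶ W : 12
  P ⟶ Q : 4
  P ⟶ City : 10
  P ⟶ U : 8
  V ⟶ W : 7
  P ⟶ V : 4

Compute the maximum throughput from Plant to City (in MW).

27

Augment Plant→City: bottleneck 9, flow now 9.
Augment Plant→P→City: bottleneck 7, flow now 16.
Augment Plant→U→City: bottleneck 4, flow now 20.
Augment Plant→V→City: bottleneck 7, flow now 27.
No augmenting path remains; maximum flow = 27.
In the residual graph, reachable from Plant: {Plant, Q, U, V, W}.
Min-cut edges: Plant→P (7), Plant→City (9), U→City (4), V→City (7); capacity 7 + 9 + 4 + 7 = 27.
This cut is saturated, so no flow can exceed 27.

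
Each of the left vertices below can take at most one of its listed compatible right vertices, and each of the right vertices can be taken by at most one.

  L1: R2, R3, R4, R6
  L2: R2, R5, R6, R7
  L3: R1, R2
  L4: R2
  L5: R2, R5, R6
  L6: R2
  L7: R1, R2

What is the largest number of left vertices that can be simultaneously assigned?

Unit-capacity flow: source→left, listed edges, right→sink; max matching = max flow.
Augmenting path L1→R2 (+1); matched 1.
Augmenting path L2→R5 (+1); matched 2.
Augmenting path L3→R1 (+1); matched 3.
Augmenting path L5→R6 (+1); matched 4.
Augmenting path L4→R2→L1→R3 (+1); matched 5.
No augmenting path remains; maximum matching = 5.
König certificate: {L1, L2, L5, R1, R2} is a vertex cover of size 5 (every listed pair touches it), so no matching can be larger.

5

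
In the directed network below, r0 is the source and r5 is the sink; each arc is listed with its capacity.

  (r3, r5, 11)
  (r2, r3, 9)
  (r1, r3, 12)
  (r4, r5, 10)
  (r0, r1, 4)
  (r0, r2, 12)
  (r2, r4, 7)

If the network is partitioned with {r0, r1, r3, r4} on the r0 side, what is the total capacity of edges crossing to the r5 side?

Edges leaving {r0, r1, r3, r4}: r0→r2 (12), r3→r5 (11), r4→r5 (10).
Cut capacity = 12 + 11 + 10 = 33.

33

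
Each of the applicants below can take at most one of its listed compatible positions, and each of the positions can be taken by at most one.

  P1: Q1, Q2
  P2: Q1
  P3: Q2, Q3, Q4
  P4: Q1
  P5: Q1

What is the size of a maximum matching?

Unit-capacity flow: source→left, listed edges, right→sink; max matching = max flow.
Augmenting path P1→Q1 (+1); matched 1.
Augmenting path P3→Q2 (+1); matched 2.
Augmenting path P2→Q1→P1→Q2→P3→Q3 (+1); matched 3.
No augmenting path remains; maximum matching = 3.
König certificate: {P1, P3, Q1} is a vertex cover of size 3 (every listed pair touches it), so no matching can be larger.

3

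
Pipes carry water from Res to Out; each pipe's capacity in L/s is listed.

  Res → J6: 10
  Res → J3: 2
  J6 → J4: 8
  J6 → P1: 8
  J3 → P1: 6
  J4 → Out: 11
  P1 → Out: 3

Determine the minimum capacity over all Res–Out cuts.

11

Augment Res→J6→J4→Out: bottleneck 8, flow now 8.
Augment Res→J6→P1→Out: bottleneck 2, flow now 10.
Augment Res→J3→P1→Out: bottleneck 1, flow now 11.
No augmenting path remains; maximum flow = 11.
By max-flow min-cut, the minimum cut capacity equals the max flow.
In the residual graph, reachable from Res: {Res, J6, J3, P1}.
Min-cut edges: J6→J4 (8), P1→Out (3); capacity 8 + 3 = 11.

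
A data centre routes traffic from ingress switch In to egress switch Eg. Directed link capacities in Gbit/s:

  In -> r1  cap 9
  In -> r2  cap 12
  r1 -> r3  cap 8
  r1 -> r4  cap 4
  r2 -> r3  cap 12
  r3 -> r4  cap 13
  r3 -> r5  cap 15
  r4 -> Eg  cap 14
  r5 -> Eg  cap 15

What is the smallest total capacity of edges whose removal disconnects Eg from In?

Augment In→r1→r4→Eg: bottleneck 4, flow now 4.
Augment In→r1→r3→r4→Eg: bottleneck 5, flow now 9.
Augment In→r2→r3→r4→Eg: bottleneck 5, flow now 14.
Augment In→r2→r3→r5→Eg: bottleneck 7, flow now 21.
No augmenting path remains; maximum flow = 21.
By max-flow min-cut, the minimum cut capacity equals the max flow.
In the residual graph, reachable from In: {In}.
Min-cut edges: In→r1 (9), In→r2 (12); capacity 9 + 12 = 21.

21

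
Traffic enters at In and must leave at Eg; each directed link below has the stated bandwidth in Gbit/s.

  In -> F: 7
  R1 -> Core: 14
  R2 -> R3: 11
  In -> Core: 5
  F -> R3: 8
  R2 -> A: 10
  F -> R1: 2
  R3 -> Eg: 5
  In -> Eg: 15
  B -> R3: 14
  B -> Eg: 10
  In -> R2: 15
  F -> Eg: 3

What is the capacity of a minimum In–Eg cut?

23

Augment In→Eg: bottleneck 15, flow now 15.
Augment In→F→Eg: bottleneck 3, flow now 18.
Augment In→F→R3→Eg: bottleneck 4, flow now 22.
Augment In→R2→R3→Eg: bottleneck 1, flow now 23.
No augmenting path remains; maximum flow = 23.
By max-flow min-cut, the minimum cut capacity equals the max flow.
In the residual graph, reachable from In: {In, F, R2, A, R1, R3, Core}.
Min-cut edges: In→Eg (15), F→Eg (3), R3→Eg (5); capacity 15 + 3 + 5 = 23.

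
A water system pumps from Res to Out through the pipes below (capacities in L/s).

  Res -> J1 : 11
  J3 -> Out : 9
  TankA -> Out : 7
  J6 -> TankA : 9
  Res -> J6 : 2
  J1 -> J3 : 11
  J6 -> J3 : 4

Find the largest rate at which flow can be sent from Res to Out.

Augment Res→J6→J3→Out: bottleneck 2, flow now 2.
Augment Res→J1→J3→Out: bottleneck 7, flow now 9.
Augment Res→J1→J3→J6→TankA→Out: bottleneck 2, flow now 11. (uses reverse residual edge)
No augmenting path remains; maximum flow = 11.
In the residual graph, reachable from Res: {Res, J1, J3}.
Min-cut edges: Res→J6 (2), J3→Out (9); capacity 2 + 9 = 11.
This cut is saturated, so no flow can exceed 11.

11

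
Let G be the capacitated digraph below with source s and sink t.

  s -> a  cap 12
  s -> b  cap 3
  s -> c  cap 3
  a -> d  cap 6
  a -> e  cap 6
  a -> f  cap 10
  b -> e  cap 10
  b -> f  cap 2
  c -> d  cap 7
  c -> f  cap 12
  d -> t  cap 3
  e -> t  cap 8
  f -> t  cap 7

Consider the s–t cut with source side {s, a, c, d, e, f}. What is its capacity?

Edges leaving {s, a, c, d, e, f}: s→b (3), d→t (3), e→t (8), f→t (7).
Cut capacity = 3 + 3 + 8 + 7 = 21.

21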